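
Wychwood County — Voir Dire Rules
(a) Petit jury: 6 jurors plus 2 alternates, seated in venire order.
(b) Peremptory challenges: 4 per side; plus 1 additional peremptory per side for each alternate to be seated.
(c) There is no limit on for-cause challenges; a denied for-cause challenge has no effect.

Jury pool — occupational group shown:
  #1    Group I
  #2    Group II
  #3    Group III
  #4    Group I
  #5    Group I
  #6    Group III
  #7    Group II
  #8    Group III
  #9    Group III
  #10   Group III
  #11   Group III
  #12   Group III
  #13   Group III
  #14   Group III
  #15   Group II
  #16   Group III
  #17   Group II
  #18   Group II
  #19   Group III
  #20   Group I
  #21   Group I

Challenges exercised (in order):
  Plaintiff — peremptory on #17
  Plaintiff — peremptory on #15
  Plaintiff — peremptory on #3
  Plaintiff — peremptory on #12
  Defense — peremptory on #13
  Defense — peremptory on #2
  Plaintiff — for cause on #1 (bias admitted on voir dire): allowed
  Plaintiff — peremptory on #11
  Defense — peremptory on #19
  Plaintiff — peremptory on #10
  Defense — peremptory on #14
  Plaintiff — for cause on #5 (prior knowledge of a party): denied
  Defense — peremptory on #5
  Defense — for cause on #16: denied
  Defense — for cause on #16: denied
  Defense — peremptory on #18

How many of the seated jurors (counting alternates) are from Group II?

1

Removed: #1, #2, #3, #5, #10, #11, #12, #13, #14, #15, #17, #18, #19.
Seated (8 incl. alternates): #4, #6, #7, #8, #9, #16, #20, #21.
Of those, in Group II: #7 → 1.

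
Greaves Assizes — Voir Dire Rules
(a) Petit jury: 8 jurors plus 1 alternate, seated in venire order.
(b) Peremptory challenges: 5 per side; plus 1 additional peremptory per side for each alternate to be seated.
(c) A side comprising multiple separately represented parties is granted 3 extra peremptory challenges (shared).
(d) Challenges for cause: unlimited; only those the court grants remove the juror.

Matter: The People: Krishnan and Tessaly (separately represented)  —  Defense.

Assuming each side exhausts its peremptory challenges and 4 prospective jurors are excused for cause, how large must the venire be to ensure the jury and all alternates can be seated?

28

Seats to fill: 8 + 1 alternates = 9.
Peremptories — The People: 5 + 1×1 + 3 = 9; Defense: 5 + 1×1 = 6; total 15.
For-cause removals: 4.
Minimum venire: 9 + 15 + 4 = 28.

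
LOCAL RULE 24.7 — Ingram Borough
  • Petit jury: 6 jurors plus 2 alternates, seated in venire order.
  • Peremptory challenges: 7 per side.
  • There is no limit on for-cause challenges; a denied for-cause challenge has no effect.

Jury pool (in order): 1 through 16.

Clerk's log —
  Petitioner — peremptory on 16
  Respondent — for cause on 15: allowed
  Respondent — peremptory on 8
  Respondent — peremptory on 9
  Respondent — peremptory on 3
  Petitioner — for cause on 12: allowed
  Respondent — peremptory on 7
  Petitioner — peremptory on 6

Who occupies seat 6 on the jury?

11

Removed: #3, #6, #7, #8, #9, #12, #15, #16.
Filling seats in venire order through position 6: #1, #2, #4, #5, #10, #11.
So seat 6 is #11.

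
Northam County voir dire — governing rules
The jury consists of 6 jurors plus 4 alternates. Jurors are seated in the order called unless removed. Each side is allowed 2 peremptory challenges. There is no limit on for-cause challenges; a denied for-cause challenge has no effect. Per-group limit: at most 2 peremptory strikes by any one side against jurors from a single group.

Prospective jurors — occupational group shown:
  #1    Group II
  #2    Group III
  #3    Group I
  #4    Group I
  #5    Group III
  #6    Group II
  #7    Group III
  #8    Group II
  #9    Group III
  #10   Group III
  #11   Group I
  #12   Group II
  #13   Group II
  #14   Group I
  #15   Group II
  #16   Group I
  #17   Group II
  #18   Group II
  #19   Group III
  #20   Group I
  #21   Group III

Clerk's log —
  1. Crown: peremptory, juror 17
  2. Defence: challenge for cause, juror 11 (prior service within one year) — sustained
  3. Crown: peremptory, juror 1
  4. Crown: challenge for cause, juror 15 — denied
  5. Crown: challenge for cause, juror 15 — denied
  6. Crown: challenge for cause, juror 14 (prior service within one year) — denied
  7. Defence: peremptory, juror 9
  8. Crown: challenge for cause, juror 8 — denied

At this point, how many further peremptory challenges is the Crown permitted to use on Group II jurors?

Crown peremptories so far: #17, #1 — 2 of 2 used, 0 left overall.
Against Group II: #17, #1 — 2 used; per-group cap 2 leaves 0.
Binding limit: min(0, 0) = 0.

0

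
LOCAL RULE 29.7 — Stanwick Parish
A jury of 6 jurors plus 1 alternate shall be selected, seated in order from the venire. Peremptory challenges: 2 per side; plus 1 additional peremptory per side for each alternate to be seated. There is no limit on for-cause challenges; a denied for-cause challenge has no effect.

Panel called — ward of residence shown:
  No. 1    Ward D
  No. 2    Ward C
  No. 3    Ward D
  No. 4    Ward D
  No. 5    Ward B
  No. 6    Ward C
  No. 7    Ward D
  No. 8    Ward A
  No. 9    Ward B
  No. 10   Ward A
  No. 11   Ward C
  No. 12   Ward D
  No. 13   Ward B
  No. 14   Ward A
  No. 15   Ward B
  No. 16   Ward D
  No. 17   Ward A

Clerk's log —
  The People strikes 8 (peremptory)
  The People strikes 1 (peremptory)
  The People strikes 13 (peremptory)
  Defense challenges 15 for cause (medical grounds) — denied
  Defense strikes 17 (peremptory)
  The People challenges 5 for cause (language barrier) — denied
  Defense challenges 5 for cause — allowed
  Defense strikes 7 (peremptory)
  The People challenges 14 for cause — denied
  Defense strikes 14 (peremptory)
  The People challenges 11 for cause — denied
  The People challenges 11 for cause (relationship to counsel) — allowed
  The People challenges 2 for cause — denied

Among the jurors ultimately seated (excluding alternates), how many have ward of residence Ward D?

2

Removed: #1, #5, #7, #8, #11, #13, #14, #17.
Seated jurors 1–6: #2, #3, #4, #6, #9, #10 (alternates #12 not counted).
Of those, in Ward D: #3, #4 → 2.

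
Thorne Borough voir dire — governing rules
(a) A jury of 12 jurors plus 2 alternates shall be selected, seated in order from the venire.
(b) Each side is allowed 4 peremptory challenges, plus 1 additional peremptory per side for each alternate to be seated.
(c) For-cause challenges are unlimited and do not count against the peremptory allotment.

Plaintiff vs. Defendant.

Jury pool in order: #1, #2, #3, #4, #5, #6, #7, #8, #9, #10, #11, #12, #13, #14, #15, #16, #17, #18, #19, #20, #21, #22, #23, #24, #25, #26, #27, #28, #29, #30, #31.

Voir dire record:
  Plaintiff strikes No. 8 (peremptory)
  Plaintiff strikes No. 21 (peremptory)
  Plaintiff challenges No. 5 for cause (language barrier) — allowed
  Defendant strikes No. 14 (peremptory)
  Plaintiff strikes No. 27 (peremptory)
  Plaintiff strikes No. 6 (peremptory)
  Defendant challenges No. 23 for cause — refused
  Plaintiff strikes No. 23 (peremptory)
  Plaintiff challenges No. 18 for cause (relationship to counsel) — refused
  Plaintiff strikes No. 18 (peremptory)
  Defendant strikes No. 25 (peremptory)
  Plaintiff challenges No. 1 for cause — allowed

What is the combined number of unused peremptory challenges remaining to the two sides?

4

Plaintiff allotment: 4 base + 1 × 2 alternates = 6. Defendant allotment: 4 base + 1 × 2 alternates = 6.
Plaintiff peremptories used: #8, #21, #27, #6, #23, #18 — 6 (for-cause on #5, #18, #1 don't count).
Defendant peremptories used: #14, #25 — 2 (the for-cause on #23 doesn't count).
Remaining: (6 − 6) + (6 − 2) = 4.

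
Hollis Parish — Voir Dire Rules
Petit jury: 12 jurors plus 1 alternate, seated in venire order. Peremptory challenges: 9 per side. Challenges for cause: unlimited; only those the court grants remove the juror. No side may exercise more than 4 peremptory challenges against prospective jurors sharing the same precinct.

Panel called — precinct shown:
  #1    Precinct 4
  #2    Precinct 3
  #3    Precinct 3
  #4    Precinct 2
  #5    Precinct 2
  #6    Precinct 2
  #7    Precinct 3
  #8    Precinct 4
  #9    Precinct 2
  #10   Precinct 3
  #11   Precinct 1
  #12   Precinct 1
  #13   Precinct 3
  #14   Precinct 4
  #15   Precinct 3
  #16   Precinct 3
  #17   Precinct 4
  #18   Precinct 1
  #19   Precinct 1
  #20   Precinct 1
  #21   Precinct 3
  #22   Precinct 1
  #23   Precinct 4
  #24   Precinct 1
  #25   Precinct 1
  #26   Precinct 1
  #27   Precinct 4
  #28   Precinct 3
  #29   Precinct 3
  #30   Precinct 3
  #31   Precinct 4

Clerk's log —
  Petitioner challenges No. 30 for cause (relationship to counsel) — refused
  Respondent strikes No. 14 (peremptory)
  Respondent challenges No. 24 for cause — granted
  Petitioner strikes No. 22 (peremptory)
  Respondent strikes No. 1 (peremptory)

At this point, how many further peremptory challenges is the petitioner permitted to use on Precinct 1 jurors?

Petitioner peremptories so far: #22 — 1 of 9 used, 8 left overall.
Against Precinct 1: #22 — 1 used; per-precinct cap 4 leaves 3.
Binding limit: min(8, 3) = 3.

3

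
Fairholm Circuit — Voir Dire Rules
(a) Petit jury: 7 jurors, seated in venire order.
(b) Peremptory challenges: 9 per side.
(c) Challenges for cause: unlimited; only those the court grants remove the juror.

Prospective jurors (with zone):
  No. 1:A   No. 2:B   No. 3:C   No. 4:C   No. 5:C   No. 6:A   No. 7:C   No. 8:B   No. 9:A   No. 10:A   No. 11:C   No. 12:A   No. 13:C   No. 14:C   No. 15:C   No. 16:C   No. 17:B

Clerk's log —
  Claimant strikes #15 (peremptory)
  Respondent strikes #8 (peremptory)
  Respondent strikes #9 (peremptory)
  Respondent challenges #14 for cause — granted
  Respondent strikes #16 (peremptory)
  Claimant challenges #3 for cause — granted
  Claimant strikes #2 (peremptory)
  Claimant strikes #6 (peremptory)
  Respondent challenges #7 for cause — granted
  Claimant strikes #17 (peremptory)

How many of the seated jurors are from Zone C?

4

Removed: #2, #3, #6, #7, #8, #9, #14, #15, #16, #17.
Seated jurors 1–7: #1, #4, #5, #10, #11, #12, #13.
Of those, in Zone C: #4, #5, #11, #13 → 4.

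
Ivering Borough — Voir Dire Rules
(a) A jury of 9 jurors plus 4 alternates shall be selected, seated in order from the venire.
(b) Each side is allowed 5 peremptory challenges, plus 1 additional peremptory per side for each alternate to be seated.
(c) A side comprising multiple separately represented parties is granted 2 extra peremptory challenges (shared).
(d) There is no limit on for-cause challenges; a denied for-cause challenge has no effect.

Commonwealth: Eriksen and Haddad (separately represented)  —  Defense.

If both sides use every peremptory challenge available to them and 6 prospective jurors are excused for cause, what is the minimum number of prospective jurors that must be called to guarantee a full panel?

Seats to fill: 9 + 4 alternates = 13.
Peremptories — Commonwealth: 5 + 1×4 + 2 = 11; Defense: 5 + 1×4 = 9; total 20.
For-cause removals: 6.
Minimum venire: 13 + 20 + 6 = 39.

39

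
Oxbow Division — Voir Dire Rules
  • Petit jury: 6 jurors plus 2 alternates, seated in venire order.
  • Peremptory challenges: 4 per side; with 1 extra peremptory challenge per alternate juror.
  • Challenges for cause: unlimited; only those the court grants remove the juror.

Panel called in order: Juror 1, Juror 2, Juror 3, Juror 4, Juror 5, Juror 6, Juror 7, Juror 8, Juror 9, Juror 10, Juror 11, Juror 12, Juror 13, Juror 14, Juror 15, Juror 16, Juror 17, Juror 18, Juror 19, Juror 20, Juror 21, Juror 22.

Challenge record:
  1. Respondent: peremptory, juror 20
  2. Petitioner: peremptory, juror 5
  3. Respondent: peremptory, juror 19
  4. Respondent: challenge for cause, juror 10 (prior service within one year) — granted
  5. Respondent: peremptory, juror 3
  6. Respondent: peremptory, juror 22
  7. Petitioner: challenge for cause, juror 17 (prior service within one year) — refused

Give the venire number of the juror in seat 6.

8

Removed: #3, #5, #10, #19, #20, #22. (#17 stays — for-cause denied.)
Seating in order: seats 1–6 → #1, #2, #4, #6, #7, #8; alternates → #9, #11.
So seat 6 is #8.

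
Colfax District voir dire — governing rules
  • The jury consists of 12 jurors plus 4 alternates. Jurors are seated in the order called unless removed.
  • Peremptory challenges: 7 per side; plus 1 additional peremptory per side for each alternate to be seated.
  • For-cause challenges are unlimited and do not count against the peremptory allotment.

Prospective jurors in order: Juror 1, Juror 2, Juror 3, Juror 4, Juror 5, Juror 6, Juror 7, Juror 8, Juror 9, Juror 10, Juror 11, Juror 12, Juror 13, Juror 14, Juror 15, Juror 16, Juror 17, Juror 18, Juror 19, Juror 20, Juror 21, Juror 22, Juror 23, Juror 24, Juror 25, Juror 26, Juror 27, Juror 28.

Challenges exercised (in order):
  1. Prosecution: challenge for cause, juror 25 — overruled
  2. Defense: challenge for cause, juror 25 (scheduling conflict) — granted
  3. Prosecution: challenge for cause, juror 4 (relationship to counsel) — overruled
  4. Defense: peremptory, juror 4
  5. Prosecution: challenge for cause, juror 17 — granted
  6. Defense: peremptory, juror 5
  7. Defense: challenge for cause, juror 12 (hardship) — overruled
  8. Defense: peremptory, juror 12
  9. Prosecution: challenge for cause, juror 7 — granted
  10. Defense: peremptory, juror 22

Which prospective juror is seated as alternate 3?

Removed: #4, #5, #7, #12, #17, #22, #25.
Seating in order: seats 1–12 → #1, #2, #3, #6, #8, #9, #10, #11, #13, #14, #15, #16; alternates → #18, #19, #20, #21.
So alternate 3 is #20.

20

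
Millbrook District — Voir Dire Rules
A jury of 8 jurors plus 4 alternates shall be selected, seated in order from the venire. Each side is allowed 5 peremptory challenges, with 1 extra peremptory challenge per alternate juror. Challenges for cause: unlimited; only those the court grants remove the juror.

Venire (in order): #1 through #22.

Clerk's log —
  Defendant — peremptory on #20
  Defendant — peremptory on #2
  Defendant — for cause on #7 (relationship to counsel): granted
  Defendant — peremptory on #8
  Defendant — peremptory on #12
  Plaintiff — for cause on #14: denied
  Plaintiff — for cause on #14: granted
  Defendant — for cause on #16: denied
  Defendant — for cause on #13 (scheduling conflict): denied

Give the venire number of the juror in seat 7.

10

Removed: #2, #7, #8, #12, #14, #20. (#13, #16 stay — for-cause denied.)
Seating in order: seats 1–8 → #1, #3, #4, #5, #6, #9, #10, #11; alternates → #13, #15, #16, #17.
So seat 7 is #10.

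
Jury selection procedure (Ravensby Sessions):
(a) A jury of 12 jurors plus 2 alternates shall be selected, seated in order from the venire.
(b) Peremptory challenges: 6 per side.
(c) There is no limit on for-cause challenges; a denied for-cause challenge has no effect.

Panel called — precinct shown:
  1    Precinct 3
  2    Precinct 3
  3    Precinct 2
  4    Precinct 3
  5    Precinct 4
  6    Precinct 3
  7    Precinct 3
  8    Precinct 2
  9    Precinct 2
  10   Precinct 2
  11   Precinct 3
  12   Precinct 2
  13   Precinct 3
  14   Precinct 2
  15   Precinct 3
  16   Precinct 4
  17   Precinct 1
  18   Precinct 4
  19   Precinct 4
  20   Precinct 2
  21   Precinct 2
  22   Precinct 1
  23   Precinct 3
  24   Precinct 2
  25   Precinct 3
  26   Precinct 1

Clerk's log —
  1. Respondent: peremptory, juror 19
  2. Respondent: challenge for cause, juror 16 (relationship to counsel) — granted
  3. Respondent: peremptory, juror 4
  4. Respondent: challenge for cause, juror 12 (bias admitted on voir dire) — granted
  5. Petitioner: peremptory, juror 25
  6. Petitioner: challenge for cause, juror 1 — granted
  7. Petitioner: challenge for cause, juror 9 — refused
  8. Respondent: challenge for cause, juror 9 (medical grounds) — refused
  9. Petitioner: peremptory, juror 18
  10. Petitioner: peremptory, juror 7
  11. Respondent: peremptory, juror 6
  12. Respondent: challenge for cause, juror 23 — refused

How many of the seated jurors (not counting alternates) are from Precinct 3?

4

Removed: #1, #4, #6, #7, #12, #16, #18, #19, #25.
Seated jurors 1–12: #2, #3, #5, #8, #9, #10, #11, #13, #14, #15, #17, #20 (alternates #21, #22 not counted).
Of those, in Precinct 3: #2, #11, #13, #15 → 4.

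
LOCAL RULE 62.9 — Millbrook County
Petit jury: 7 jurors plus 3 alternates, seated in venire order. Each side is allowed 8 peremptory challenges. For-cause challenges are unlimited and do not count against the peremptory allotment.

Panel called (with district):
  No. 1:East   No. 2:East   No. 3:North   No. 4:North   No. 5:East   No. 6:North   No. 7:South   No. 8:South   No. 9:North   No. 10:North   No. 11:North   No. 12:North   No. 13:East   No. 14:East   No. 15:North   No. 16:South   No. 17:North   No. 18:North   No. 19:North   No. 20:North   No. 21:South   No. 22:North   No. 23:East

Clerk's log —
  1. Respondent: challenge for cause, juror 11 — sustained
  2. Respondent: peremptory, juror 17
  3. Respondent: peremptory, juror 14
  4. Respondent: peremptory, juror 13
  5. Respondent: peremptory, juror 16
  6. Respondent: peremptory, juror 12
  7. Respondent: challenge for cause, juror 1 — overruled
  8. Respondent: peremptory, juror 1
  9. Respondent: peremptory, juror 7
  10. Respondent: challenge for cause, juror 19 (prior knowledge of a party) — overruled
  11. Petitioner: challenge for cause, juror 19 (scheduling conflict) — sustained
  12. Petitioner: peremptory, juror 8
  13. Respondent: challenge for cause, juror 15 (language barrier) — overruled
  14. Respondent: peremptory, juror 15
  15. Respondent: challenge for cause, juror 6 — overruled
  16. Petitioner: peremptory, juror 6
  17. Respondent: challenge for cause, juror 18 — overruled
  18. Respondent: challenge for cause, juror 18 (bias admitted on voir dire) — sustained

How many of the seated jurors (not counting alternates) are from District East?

2

Removed: #1, #6, #7, #8, #11, #12, #13, #14, #15, #16, #17, #18, #19.
Seated jurors 1–7: #2, #3, #4, #5, #9, #10, #20 (alternates #21, #22, #23 not counted).
Of those, in District East: #2, #5 → 2.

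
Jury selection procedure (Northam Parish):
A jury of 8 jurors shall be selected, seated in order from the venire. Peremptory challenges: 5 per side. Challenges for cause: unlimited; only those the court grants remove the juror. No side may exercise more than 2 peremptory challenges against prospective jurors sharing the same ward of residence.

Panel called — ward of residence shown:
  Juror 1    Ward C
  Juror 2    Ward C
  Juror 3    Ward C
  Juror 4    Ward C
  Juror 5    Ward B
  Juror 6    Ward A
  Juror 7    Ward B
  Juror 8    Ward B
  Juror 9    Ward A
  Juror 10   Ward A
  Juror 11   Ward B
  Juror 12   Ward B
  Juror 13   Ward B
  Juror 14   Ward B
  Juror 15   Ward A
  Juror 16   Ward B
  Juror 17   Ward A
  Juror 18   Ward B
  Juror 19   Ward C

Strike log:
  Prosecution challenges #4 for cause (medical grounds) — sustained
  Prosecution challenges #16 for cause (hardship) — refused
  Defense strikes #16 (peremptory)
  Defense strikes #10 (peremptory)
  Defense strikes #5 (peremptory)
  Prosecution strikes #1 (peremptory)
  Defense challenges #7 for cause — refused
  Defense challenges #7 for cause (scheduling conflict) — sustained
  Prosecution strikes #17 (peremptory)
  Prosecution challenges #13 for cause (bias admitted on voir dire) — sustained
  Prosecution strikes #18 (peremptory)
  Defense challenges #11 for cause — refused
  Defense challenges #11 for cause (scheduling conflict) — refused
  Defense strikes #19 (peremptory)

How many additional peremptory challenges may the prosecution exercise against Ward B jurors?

Prosecution peremptories so far: #1, #17, #18 — 3 of 5 used, 2 left overall.
Against Ward B: #18 — 1 used; per-ward cap 2 leaves 1.
Binding limit: min(2, 1) = 1.

1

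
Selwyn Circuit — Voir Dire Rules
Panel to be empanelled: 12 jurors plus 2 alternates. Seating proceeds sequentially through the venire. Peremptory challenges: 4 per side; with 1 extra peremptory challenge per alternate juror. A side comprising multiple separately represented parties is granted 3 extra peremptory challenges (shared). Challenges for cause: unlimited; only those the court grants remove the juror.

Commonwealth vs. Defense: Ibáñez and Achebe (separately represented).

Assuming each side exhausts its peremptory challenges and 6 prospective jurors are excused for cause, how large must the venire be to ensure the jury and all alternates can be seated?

Seats to fill: 12 + 2 alternates = 14.
Peremptories — Commonwealth: 4 + 1×2 = 6; Defense: 4 + 1×2 + 3 = 9; total 15.
For-cause removals: 6.
Minimum venire: 14 + 15 + 6 = 35.

35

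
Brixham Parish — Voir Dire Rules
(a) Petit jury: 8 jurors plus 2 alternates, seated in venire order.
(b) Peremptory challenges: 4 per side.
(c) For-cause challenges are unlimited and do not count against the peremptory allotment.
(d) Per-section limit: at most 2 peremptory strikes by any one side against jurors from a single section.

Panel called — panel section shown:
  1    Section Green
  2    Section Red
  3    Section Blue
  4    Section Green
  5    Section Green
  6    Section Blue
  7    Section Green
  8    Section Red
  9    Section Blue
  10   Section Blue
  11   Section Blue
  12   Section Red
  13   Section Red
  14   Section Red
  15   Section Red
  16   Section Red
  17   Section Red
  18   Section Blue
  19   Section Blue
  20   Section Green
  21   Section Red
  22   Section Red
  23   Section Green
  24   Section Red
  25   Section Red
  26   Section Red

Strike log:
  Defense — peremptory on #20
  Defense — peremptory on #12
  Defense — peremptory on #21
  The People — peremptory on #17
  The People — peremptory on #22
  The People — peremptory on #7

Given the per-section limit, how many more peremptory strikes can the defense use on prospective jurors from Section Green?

1

Defense peremptories so far: #20, #12, #21 — 3 of 4 used, 1 left overall.
Against Section Green: #20 — 1 used; per-section cap 2 leaves 1.
Binding limit: min(1, 1) = 1.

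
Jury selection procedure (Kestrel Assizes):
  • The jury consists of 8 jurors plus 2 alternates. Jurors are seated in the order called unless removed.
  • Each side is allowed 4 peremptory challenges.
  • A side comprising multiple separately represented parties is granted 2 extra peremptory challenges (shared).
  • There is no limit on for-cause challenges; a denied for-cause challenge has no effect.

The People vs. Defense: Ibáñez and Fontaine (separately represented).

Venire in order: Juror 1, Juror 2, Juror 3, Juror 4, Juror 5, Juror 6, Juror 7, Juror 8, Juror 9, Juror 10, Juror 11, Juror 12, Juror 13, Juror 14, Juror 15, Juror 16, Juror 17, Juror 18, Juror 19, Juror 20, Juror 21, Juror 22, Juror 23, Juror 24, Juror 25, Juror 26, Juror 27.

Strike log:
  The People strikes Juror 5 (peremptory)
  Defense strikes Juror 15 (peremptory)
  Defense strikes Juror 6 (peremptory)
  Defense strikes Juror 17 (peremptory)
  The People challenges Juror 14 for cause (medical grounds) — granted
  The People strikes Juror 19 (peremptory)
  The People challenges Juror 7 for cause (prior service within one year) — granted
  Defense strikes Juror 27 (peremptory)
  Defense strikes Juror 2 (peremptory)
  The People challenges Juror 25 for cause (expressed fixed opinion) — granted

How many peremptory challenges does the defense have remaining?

Defense allotment: 4 base + 2 multi-party = 6.
Defense peremptories used: #15, #6, #17, #27, #2 — 5.
Remaining: 6 − 5 = 1.

1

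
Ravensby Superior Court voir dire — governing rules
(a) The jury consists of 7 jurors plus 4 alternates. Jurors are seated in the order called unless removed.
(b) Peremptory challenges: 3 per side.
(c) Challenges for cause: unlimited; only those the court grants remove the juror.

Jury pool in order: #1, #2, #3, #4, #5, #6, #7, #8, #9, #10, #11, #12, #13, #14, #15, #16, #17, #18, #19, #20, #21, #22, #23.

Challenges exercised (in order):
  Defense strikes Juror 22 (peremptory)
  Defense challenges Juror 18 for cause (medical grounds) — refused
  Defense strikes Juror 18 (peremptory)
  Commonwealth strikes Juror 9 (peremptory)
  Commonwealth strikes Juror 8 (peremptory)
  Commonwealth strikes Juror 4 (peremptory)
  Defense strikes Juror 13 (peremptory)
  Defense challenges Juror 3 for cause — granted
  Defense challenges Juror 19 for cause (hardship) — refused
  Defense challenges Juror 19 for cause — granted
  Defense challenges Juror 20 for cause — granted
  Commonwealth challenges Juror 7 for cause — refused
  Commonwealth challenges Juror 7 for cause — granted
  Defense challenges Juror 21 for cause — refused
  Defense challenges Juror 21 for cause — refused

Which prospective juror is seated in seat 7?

12

Removed: #3, #4, #7, #8, #9, #13, #18, #19, #20, #22. (#21 stays — for-cause denied.)
Filling seats in venire order through position 7: #1, #2, #5, #6, #10, #11, #12.
So seat 7 is #12.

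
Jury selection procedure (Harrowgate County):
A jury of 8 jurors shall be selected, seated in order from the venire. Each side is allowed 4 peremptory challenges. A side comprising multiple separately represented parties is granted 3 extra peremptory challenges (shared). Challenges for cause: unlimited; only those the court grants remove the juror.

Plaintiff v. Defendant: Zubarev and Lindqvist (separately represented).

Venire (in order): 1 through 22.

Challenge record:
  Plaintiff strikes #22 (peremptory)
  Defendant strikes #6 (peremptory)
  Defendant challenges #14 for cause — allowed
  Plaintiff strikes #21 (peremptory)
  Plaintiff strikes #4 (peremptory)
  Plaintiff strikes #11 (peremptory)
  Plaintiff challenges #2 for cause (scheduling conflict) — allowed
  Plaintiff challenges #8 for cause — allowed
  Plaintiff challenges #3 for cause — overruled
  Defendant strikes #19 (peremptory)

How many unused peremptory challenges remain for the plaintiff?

Plaintiff allotment: 4.
Plaintiff peremptories used: #22, #21, #4, #11 — 4 (for-cause on #2, #8, #3 don't count).
Remaining: 4 − 4 = 0.

0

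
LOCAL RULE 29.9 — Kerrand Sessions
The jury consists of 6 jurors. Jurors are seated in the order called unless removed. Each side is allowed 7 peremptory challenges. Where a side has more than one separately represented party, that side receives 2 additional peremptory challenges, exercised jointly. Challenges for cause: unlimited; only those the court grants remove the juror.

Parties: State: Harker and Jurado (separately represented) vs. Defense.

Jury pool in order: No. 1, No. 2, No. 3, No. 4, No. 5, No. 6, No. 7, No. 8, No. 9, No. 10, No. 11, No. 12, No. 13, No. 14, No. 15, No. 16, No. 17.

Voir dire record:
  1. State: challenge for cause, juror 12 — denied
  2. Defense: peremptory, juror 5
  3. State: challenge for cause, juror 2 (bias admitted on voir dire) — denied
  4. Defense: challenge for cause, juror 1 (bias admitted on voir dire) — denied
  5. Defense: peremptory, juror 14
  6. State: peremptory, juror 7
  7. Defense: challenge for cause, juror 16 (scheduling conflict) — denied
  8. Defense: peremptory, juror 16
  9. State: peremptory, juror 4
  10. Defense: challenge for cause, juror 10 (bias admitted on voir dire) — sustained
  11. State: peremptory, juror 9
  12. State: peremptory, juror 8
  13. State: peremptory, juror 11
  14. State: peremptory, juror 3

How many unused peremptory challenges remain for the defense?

4

Defense allotment: 7.
Defense peremptories used: #5, #14, #16 — 3 (for-cause on #1, #16, #10 don't count).
Remaining: 7 − 3 = 4.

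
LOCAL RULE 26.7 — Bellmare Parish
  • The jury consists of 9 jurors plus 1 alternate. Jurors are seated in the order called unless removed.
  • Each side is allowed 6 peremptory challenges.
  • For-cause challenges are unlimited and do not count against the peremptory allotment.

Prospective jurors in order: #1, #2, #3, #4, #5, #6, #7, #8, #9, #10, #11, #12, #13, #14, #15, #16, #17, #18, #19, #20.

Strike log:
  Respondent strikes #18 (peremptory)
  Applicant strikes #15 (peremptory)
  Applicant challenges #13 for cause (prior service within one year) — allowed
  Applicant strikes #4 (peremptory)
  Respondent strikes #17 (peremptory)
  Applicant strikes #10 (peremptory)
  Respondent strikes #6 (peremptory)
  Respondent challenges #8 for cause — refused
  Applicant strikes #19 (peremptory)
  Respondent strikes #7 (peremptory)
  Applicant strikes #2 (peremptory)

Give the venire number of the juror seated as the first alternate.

Removed: #2, #4, #6, #7, #10, #13, #15, #17, #18, #19. (#8 stays — for-cause denied.)
Filling seats in venire order through position 10: #1, #3, #5, #8, #9, #11, #12, #14, #16, #20.
So alternate 1 is #20.

20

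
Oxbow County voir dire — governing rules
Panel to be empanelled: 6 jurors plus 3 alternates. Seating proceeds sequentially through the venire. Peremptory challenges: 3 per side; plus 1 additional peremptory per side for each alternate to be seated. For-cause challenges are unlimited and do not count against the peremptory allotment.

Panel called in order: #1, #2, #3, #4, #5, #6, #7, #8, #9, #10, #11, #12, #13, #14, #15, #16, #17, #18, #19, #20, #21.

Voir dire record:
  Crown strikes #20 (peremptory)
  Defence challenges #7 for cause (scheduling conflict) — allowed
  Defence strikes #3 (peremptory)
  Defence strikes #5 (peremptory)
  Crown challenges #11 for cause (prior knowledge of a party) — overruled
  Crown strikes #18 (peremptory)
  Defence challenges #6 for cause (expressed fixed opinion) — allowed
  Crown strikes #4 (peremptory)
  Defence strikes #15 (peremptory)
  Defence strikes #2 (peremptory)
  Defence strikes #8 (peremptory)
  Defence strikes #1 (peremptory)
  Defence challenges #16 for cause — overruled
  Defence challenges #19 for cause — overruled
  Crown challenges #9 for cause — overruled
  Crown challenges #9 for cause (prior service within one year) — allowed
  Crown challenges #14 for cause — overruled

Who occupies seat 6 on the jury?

Removed: #1, #2, #3, #4, #5, #6, #7, #8, #9, #15, #18, #20. (#11, #14, #16, #19 stay — for-cause denied.)
Seating in order: seats 1–6 → #10, #11, #12, #13, #14, #16; alternates → #17, #19, #21.
So seat 6 is #16.

16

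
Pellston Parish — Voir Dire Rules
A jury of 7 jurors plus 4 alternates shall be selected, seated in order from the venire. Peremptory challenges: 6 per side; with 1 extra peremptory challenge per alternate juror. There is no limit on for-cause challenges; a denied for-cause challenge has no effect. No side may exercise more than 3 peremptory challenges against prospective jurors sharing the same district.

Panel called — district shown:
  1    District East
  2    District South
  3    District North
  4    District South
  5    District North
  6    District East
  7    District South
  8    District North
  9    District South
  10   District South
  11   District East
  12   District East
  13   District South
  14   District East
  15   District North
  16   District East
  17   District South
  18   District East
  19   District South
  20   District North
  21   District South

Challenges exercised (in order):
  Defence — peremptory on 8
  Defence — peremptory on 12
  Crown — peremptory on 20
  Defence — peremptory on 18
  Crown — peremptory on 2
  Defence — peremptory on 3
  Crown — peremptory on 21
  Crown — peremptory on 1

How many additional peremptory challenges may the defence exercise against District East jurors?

1

Defence peremptories so far: #8, #12, #18, #3 — 4 of 10 used, 6 left overall.
Against District East: #12, #18 — 2 used; per-district cap 3 leaves 1.
Binding limit: min(6, 1) = 1.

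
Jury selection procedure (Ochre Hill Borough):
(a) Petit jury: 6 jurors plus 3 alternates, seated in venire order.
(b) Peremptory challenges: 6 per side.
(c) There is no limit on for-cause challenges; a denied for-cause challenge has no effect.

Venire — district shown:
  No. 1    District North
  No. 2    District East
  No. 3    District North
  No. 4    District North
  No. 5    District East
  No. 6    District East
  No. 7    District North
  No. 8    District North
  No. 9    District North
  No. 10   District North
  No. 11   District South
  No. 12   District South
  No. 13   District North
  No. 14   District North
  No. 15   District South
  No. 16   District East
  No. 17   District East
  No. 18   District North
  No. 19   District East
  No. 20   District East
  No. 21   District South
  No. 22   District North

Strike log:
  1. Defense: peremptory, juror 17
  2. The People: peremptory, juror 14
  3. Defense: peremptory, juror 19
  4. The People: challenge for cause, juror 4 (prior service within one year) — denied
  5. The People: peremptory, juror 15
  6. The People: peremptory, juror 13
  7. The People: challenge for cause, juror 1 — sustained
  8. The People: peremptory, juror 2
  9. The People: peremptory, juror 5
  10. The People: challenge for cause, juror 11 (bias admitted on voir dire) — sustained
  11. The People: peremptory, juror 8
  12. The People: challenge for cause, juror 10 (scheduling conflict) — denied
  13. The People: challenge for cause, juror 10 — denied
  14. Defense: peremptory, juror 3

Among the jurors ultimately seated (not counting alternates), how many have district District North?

Removed: #1, #2, #3, #5, #8, #11, #13, #14, #15, #17, #19.
Seated jurors 1–6: #4, #6, #7, #9, #10, #12 (alternates #16, #18, #20 not counted).
Of those, in District North: #4, #7, #9, #10 → 4.

4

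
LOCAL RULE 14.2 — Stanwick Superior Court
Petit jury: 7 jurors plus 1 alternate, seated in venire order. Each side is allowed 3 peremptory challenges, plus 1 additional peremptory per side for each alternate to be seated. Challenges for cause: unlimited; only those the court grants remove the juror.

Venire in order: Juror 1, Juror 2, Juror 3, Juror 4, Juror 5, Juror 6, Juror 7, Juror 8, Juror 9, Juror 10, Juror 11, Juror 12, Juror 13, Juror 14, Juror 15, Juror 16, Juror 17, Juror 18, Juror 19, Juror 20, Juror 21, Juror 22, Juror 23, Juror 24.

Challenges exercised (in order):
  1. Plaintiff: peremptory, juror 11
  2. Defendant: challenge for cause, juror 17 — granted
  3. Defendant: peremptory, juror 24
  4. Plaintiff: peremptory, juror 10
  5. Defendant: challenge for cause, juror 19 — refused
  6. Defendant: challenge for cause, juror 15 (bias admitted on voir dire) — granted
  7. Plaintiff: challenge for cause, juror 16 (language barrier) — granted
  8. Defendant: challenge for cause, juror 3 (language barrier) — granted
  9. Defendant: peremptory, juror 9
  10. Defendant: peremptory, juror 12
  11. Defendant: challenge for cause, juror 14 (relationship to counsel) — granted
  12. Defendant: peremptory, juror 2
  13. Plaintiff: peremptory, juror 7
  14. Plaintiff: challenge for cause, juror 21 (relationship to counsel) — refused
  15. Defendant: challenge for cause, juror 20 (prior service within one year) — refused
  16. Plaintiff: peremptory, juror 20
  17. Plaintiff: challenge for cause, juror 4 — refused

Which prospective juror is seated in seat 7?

Removed: #2, #3, #7, #9, #10, #11, #12, #14, #15, #16, #17, #20, #24. (#4, #19, #21 stay — for-cause denied.)
Filling seats in venire order through position 7: #1, #4, #5, #6, #8, #13, #18.
So seat 7 is #18.

18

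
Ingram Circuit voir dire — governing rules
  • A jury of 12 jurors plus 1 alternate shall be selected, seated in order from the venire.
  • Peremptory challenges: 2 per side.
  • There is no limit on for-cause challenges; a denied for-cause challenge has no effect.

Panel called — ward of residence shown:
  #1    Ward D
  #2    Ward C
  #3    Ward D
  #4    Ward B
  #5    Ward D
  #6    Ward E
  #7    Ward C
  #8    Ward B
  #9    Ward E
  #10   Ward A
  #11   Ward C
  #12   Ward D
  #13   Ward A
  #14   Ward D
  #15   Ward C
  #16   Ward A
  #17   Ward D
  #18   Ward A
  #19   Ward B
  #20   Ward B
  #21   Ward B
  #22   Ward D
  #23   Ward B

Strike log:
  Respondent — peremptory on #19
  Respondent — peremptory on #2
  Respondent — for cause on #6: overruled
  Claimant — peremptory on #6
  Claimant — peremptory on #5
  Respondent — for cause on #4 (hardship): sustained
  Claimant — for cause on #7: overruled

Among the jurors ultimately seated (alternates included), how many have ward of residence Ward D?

Removed: #2, #4, #5, #6, #19.
Seated (13 incl. alternates): #1, #3, #7, #8, #9, #10, #11, #12, #13, #14, #15, #16, #17.
Of those, in Ward D: #1, #3, #12, #14, #17 → 5.

5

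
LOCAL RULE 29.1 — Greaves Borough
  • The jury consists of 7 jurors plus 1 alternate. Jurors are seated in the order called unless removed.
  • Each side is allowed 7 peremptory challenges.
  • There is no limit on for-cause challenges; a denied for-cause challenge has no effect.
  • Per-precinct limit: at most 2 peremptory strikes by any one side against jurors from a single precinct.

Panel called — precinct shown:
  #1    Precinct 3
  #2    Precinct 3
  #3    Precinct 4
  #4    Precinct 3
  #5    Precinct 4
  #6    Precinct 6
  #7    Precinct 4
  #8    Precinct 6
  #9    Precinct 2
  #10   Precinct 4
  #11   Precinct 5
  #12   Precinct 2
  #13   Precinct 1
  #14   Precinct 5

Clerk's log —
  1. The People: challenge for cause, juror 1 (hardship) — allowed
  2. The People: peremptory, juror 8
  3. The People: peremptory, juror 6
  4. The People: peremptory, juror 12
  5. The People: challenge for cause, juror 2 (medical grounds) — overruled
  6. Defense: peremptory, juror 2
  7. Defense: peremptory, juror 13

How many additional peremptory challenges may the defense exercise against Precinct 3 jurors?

1

Defense peremptories so far: #2, #13 — 2 of 7 used, 5 left overall.
Against Precinct 3: #2 — 1 used; per-precinct cap 2 leaves 1.
Binding limit: min(5, 1) = 1.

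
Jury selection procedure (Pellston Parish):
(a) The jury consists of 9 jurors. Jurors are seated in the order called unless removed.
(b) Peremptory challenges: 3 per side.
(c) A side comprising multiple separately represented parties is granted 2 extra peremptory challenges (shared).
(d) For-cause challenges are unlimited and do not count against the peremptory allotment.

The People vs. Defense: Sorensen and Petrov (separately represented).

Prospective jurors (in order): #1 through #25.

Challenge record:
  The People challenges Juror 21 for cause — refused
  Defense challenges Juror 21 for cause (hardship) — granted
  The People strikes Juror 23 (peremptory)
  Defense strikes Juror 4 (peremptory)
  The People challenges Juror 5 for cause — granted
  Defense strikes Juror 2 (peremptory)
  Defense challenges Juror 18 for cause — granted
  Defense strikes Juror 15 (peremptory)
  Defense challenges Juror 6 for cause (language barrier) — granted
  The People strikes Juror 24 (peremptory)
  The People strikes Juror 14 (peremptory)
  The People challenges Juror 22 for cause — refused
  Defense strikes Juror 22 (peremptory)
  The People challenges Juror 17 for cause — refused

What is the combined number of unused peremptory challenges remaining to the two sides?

The People allotment: 3. Defense allotment: 3 base + 2 multi-party = 5.
The People peremptories used: #23, #24, #14 — 3 (for-cause on #21, #5, #22, #17 don't count).
Defense peremptories used: #4, #2, #15, #22 — 4 (for-cause on #21, #18, #6 don't count).
Remaining: (3 − 3) + (5 − 4) = 1.

1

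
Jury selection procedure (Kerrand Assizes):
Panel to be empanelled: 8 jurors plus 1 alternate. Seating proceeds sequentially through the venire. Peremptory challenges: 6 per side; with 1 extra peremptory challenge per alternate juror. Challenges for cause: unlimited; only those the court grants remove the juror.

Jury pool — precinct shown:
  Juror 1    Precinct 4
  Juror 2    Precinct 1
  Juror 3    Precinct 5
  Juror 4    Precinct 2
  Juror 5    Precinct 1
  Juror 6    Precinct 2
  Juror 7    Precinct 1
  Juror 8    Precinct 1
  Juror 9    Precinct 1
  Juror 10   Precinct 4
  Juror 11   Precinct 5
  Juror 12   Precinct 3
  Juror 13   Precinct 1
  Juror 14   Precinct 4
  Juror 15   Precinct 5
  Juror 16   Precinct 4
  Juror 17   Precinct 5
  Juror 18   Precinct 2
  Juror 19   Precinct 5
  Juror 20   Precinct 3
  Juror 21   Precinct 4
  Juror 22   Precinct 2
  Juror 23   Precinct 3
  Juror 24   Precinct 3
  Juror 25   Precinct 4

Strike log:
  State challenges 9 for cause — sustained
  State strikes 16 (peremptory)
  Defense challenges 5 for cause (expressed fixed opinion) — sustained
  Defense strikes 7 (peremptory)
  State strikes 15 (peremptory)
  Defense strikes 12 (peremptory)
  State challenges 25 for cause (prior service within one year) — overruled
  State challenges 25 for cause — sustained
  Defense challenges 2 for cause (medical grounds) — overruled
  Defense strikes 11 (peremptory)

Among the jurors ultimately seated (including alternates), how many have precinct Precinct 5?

1

Removed: #5, #7, #9, #11, #12, #15, #16, #25.
Seated (9 incl. alternates): #1, #2, #3, #4, #6, #8, #10, #13, #14.
Of those, in Precinct 5: #3 → 1.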